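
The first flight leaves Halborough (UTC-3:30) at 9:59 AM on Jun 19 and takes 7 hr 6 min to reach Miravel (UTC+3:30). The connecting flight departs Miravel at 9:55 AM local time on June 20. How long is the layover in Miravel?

Convert departure to UTC: 9:59 AM + 3:30 = 1:29 PM UTC on Jun 19.
Add 7 hours and 6 minutes flight time → 8:35 PM UTC.
Miravel is UTC+3:30, so local arrival = 8:35 PM + 3:30 = 12:05 AM on Jun 20.
Layover = 9:55 AM − 12:05 AM = 9 hours 50 minutes.

9 hours 50 minutes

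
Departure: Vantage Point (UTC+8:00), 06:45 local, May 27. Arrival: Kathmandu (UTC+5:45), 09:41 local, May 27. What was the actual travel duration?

Departure in UTC: 06:45 − 8:00 = 22:45 on May 26.
Arrival in UTC: 09:41 − 5:45 = 03:56 on May 27.
Elapsed = 03:56 − 22:45 (+1 day) = 5 hours 11 minutes.

5 hours 11 minutes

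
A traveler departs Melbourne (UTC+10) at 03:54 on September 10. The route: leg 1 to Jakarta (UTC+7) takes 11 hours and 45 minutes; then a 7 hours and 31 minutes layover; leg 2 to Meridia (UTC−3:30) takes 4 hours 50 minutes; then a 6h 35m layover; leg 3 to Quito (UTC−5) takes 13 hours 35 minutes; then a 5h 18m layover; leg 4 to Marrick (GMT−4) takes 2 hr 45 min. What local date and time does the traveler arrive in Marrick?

Convert departure to UTC: 03:54 − 10:00 = 17:54 UTC on Sep 9.
Add 11 hours and 45 minutes leg 1 → 05:39 UTC (Sep 10).
Add 7 hours 31 minutes layover in Jakarta → 13:10 UTC.
Add 4 hours 50 minutes leg 2 → 18:00 UTC.
Add 6 hours 35 minutes layover in Meridia → 00:35 UTC (Sep 11).
Add 13 hours 35 minutes leg 3 → 14:10 UTC.
Add 5 hours 18 minutes layover in Quito → 19:28 UTC.
Add 2 hours and 45 minutes leg 4 → 22:13 UTC.
Marrick is UTC−4:00, so local arrival = 22:13 − 4:00 = 18:13 on Sep 11.

18:13 on September 11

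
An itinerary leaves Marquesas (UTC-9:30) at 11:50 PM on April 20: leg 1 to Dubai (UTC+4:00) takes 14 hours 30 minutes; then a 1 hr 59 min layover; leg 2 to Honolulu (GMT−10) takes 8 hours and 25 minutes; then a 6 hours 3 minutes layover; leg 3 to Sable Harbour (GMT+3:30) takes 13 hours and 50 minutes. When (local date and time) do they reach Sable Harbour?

9:37 AM on Apr 23

Convert departure to UTC: 11:50 PM + 9:30 = 9:20 AM UTC on Apr 21.
Add 14 hours 30 minutes leg 1 → 11:50 PM UTC.
Add 1 hour and 59 minutes layover in Dubai → 1:49 AM UTC (Apr 22).
Add 8 hours 25 minutes leg 2 → 10:14 AM UTC.
Add 6 hours 3 minutes layover in Honolulu → 4:17 PM UTC.
Add 13 hours 50 minutes leg 3 → 6:07 AM UTC (Apr 23).
Sable Harbour is UTC+3:30, so local arrival = 6:07 AM + 3:30 = 9:37 AM on Apr 23.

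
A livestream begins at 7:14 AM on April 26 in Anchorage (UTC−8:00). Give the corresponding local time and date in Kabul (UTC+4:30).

Kabul is 12:30 ahead of Anchorage.
Shift by the zone difference: 7:14 AM + 12:30 = 7:44 PM on Apr 26 in Kabul.

7:44 PM on April 26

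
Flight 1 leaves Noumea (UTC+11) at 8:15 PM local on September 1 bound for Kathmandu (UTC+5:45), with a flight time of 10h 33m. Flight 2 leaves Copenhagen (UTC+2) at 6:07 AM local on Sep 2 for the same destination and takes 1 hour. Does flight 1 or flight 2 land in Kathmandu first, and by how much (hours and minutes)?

Flight 1 in UTC: 8:15 PM − 11:00 = 9:15 AM on Sep 1.
+10 hours and 33 minutes → arrive 7:48 PM UTC on Sep 1.
Flight 2 in UTC: 6:07 AM − 2:00 = 4:07 AM on Sep 2.
+1 hour → arrive 5:07 AM UTC on Sep 2.
Flight 1 lands earlier by 9 hours 19 minutes.

the first, by 9 hours 19 minutes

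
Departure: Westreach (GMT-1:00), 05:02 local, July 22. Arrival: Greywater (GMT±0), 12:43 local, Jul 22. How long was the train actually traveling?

6 hours 41 minutes

Departure in UTC: 05:02 + 1:00 = 06:02 on Jul 22.
Arrival is already UTC: 12:43 on Jul 22.
Elapsed = 12:43 − 06:02 = 6 hours 41 minutes.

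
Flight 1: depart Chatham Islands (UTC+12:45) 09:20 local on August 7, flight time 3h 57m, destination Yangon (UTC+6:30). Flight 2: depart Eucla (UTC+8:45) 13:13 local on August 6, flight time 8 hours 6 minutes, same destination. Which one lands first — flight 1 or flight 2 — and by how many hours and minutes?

the second, by 11 hours 58 minutes

Flight 1 in UTC: 09:20 − 12:45 = 20:35 on Aug 6.
+3 hours 57 minutes → arrive 00:32 UTC on Aug 7.
Flight 2 in UTC: 13:13 − 8:45 = 04:28 on Aug 6.
+8 hours and 6 minutes → arrive 12:34 UTC on Aug 6.
Flight 2 lands earlier by 11 hours 58 minutes.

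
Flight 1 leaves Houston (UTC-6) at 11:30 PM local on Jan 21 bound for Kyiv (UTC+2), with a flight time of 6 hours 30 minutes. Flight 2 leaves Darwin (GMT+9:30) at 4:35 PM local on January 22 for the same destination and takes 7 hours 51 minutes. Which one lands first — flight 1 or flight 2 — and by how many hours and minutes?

the first, by 2 hours 56 minutes

Flight 1 in UTC: 11:30 PM + 6:00 = 5:30 AM on Jan 22.
+6 hours 30 minutes → arrive 12:00 PM UTC on Jan 22.
Flight 2 in UTC: 4:35 PM − 9:30 = 7:05 AM on Jan 22.
+7 hours 51 minutes → arrive 2:56 PM UTC on Jan 22.
Flight 1 lands earlier by 2 hours 56 minutes.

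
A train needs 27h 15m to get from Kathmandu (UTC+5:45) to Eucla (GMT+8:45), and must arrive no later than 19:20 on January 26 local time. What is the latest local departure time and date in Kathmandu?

13:05 on January 25

Target arrival in UTC: 19:20 − 8:45 = 10:35 on Jan 26.
Subtract 27 hours 15 minutes → departure 07:20 UTC on Jan 25.
Kathmandu is UTC+5:45: 07:20 + 5:45 = 13:05 on Jan 25.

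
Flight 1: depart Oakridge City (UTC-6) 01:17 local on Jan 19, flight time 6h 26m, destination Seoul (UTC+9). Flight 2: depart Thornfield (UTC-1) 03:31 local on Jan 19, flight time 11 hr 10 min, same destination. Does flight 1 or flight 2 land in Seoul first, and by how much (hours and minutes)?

the first, by 1 hour 58 minutes

Flight 1 in UTC: 01:17 + 6:00 = 07:17 on Jan 19.
+6 hours 26 minutes → arrive 13:43 UTC on Jan 19.
Flight 2 in UTC: 03:31 + 1:00 = 04:31 on Jan 19.
+11 hours and 10 minutes → arrive 15:41 UTC on Jan 19.
Flight 1 lands earlier by 1 hour 58 minutes.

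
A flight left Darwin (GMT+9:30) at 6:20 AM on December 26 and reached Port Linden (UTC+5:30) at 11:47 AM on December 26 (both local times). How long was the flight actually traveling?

Departure in UTC: 6:20 AM − 9:30 = 8:50 PM on Dec 25.
Arrival in UTC: 11:47 AM − 5:30 = 6:17 AM on Dec 26.
Elapsed = 6:17 AM − 8:50 PM (+1 day) = 9 hours 27 minutes.

9 hours 27 minutes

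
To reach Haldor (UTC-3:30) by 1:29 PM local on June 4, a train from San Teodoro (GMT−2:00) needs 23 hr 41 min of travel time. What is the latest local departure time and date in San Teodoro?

3:18 PM on Jun 3

Target arrival in UTC: 1:29 PM + 3:30 = 4:59 PM on Jun 4.
Subtract 23 hours 41 minutes → departure 5:18 PM UTC on Jun 3.
San Teodoro is UTC−2:00: 5:18 PM − 2:00 = 3:18 PM on Jun 3.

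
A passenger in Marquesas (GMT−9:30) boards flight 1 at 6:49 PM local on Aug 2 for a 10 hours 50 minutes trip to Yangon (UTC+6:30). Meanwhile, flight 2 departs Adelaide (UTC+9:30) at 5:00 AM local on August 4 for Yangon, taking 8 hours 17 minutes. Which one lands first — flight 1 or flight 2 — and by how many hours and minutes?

the first, by 12 hours 38 minutes

Flight 1 in UTC: 6:49 PM + 9:30 = 4:19 AM on Aug 3.
+10 hours and 50 minutes → arrive 3:09 PM UTC on Aug 3.
Flight 2 in UTC: 5:00 AM − 9:30 = 7:30 PM on Aug 3.
+8 hours and 17 minutes → arrive 3:47 AM UTC on Aug 4.
Flight 1 lands earlier by 12 hours 38 minutes.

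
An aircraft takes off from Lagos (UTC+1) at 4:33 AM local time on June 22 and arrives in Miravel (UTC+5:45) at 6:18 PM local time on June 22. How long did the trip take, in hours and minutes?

Departure in UTC: 4:33 AM − 1:00 = 3:33 AM on Jun 22.
Arrival in UTC: 6:18 PM − 5:45 = 12:33 PM on Jun 22.
Elapsed = 12:33 PM − 3:33 AM = 9 hours.

9 hours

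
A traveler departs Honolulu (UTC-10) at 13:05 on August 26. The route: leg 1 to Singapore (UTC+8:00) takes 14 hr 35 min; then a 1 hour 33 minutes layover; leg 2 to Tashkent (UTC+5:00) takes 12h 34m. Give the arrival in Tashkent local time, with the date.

08:47 on August 28

Convert departure to UTC: 13:05 + 10:00 = 23:05 UTC on Aug 26.
Add 14 hours 35 minutes leg 1 → 13:40 UTC (Aug 27).
Add 1 hour 33 minutes layover in Singapore → 15:13 UTC.
Add 12 hours 34 minutes leg 2 → 03:47 UTC (Aug 28).
Tashkent is UTC+5:00, so local arrival = 03:47 + 5:00 = 08:47 on Aug 28.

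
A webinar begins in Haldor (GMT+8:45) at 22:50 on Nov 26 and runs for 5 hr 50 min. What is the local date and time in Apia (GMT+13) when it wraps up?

Apia is 4:15 ahead of Haldor.
After 5 hours 50 minutes it is 04:40 (Nov 27) in Haldor.
Shift by the zone difference: 04:40 + 4:15 = 08:55 on Nov 27 in Apia.

08:55 on November 27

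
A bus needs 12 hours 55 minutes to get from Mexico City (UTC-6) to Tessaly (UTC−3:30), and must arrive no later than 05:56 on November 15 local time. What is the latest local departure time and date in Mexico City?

Target arrival in UTC: 05:56 + 3:30 = 09:26 on Nov 15.
Subtract 12 hours and 55 minutes → departure 20:31 UTC on Nov 14.
Mexico City is UTC−6:00: 20:31 − 6:00 = 14:31 on Nov 14.

14:31 on November 14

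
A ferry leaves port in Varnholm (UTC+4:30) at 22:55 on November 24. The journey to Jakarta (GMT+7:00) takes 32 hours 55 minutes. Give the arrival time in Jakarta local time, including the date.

10:20 on Nov 26

Convert departure to UTC: 22:55 − 4:30 = 18:25 UTC on Nov 24.
Add 32 hours and 55 minutes travel time → 03:20 UTC (Nov 26).
Jakarta is UTC+7:00, so local arrival = 03:20 + 7:00 = 10:20 on Nov 26.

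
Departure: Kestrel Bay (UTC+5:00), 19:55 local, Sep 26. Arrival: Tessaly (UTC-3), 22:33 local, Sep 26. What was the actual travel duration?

Departure in UTC: 19:55 − 5:00 = 14:55 on Sep 26.
Arrival in UTC: 22:33 + 3:00 = 01:33 on Sep 27.
Elapsed = 01:33 − 14:55 (+1 day) = 10 hours 38 minutes.

10 hours 38 minutes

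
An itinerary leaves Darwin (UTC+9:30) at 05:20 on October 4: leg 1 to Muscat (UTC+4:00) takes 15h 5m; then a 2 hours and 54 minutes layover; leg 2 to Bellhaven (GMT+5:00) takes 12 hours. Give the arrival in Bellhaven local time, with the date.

06:49 on October 5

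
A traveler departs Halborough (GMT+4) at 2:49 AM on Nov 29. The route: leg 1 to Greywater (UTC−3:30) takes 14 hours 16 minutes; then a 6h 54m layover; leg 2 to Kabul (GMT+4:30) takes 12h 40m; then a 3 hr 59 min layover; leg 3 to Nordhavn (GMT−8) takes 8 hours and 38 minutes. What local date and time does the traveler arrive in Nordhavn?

Convert departure to UTC: 2:49 AM − 4:00 = 10:49 PM UTC on Nov 28.
Add 14 hours and 16 minutes leg 1 → 1:05 PM UTC (Nov 29).
Add 6 hours 54 minutes layover in Greywater → 7:59 PM UTC.
Add 12 hours and 40 minutes leg 2 → 8:39 AM UTC (Nov 30).
Add 3 hours 59 minutes layover in Kabul → 12:38 PM UTC.
Add 8 hours and 38 minutes leg 3 → 9:16 PM UTC.
Nordhavn is UTC−8:00, so local arrival = 9:16 PM − 8:00 = 1:16 PM on Nov 30.

1:16 PM on Nov 30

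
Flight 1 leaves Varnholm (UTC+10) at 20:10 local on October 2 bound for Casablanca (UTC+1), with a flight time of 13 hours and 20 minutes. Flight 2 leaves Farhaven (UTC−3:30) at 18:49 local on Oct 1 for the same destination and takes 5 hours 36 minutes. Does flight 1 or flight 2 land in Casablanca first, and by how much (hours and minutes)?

Flight 1 in UTC: 20:10 − 10:00 = 10:10 on Oct 2.
+13 hours and 20 minutes → arrive 23:30 UTC on Oct 2.
Flight 2 in UTC: 18:49 + 3:30 = 22:19 on Oct 1.
+5 hours 36 minutes → arrive 03:55 UTC on Oct 2.
Flight 2 lands earlier by 19 hours 35 minutes.

the second, by 19 hours 35 minutes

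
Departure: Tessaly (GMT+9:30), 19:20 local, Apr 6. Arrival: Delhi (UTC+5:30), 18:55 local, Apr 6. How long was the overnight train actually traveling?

3 hours 35 minutes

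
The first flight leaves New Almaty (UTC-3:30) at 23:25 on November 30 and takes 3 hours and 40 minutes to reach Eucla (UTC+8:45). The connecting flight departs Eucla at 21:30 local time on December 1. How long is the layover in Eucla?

6 hours 10 minutes

Convert departure to UTC: 23:25 + 3:30 = 02:55 UTC on Dec 1.
Add 3 hours 40 minutes flight time → 06:35 UTC.
Eucla is UTC+8:45, so local arrival = 06:35 + 8:45 = 15:20 on Dec 1.
Layover = 21:30 − 15:20 = 6 hours 10 minutes.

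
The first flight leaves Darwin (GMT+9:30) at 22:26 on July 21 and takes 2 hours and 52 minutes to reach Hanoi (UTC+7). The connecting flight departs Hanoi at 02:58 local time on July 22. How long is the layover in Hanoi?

Convert departure to UTC: 22:26 − 9:30 = 12:56 UTC on Jul 21.
Add 2 hours and 52 minutes flight time → 15:48 UTC.
Hanoi is UTC+7:00, so local arrival = 15:48 + 7:00 = 22:48 on Jul 21.
Layover = 02:58 − 22:48 (+1 day) = 4 hours 10 minutes.

4 hours 10 minutes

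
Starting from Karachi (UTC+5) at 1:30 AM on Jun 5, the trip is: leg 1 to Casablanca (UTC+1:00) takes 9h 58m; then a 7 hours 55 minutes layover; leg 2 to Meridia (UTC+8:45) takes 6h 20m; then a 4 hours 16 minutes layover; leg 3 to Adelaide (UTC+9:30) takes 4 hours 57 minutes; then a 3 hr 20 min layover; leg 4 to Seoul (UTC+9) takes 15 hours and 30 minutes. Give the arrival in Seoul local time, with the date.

Convert departure to UTC: 1:30 AM − 5:00 = 8:30 PM UTC on Jun 4.
Add 9 hours and 58 minutes leg 1 → 6:28 AM UTC (Jun 5).
Add 7 hours and 55 minutes layover in Casablanca → 2:23 PM UTC.
Add 6 hours and 20 minutes leg 2 → 8:43 PM UTC.
Add 4 hours and 16 minutes layover in Meridia → 12:59 AM UTC (Jun 6).
Add 4 hours and 57 minutes leg 3 → 5:56 AM UTC.
Add 3 hours and 20 minutes layover in Adelaide → 9:16 AM UTC.
Add 15 hours 30 minutes leg 4 → 12:46 AM UTC (Jun 7).
Seoul is UTC+9:00, so local arrival = 12:46 AM + 9:00 = 9:46 AM on Jun 7.

9:46 AM on June 7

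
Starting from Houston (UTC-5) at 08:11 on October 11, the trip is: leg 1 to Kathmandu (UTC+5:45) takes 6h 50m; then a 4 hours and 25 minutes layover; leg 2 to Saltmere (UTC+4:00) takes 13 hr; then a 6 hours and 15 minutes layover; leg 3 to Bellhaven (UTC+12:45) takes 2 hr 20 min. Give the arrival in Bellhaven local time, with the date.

Convert departure to UTC: 08:11 + 5:00 = 13:11 UTC on Oct 11.
Add 6 hours and 50 minutes leg 1 → 20:01 UTC.
Add 4 hours and 25 minutes layover in Kathmandu → 00:26 UTC (Oct 12).
Add 13 hours leg 2 → 13:26 UTC.
Add 6 hours and 15 minutes layover in Saltmere → 19:41 UTC.
Add 2 hours and 20 minutes leg 3 → 22:01 UTC.
Bellhaven is UTC+12:45, so local arrival = 22:01 + 12:45 = 10:46 on Oct 13.

10:46 on Oct 13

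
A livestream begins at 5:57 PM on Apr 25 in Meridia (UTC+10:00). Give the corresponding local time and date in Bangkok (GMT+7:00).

In UTC: 5:57 PM − 10:00 = 7:57 AM on Apr 25.
Bangkok is UTC+7:00: 7:57 AM + 7:00 = 2:57 PM on Apr 25.

2:57 PM on April 25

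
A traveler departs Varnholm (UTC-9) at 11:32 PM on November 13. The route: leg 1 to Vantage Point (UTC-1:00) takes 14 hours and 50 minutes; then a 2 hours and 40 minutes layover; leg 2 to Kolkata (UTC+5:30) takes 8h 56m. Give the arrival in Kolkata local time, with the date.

Convert departure to UTC: 11:32 PM + 9:00 = 8:32 AM UTC on Nov 14.
Add 14 hours 50 minutes leg 1 → 11:22 PM UTC.
Add 2 hours and 40 minutes layover in Vantage Point → 2:02 AM UTC (Nov 15).
Add 8 hours and 56 minutes leg 2 → 10:58 AM UTC.
Kolkata is UTC+5:30, so local arrival = 10:58 AM + 5:30 = 4:28 PM on Nov 15.

4:28 PM on Nov 15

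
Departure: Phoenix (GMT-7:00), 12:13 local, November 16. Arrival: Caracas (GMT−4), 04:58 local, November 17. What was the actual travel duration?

13 hours 45 minutes

Departure in UTC: 12:13 + 7:00 = 19:13 on Nov 16.
Arrival in UTC: 04:58 + 4:00 = 08:58 on Nov 17.
Elapsed = 08:58 − 19:13 (+1 day) = 13 hours 45 minutes.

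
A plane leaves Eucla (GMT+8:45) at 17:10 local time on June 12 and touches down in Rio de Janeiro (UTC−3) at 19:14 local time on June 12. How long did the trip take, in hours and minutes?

13 hours 49 minutes

Departure in UTC: 17:10 − 8:45 = 08:25 on Jun 12.
Arrival in UTC: 19:14 + 3:00 = 22:14 on Jun 12.
Elapsed = 22:14 − 08:25 = 13 hours 49 minutes.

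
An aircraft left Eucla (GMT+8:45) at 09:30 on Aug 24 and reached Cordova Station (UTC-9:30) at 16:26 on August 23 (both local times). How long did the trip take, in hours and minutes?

1 hour 11 minutes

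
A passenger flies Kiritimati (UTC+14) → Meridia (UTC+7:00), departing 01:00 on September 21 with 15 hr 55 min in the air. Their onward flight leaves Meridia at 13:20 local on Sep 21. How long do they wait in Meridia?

3 hours 25 minutes

Convert departure to UTC: 01:00 − 14:00 = 11:00 UTC on Sep 20.
Add 15 hours 55 minutes flight time → 02:55 UTC (Sep 21).
Meridia is UTC+7:00, so local arrival = 02:55 + 7:00 = 09:55 on Sep 21.
Layover = 13:20 − 09:55 = 3 hours 25 minutes.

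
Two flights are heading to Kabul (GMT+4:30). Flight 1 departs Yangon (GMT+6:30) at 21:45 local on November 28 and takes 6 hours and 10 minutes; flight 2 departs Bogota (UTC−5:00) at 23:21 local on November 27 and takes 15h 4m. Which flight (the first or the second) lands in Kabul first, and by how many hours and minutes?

Flight 1 in UTC: 21:45 − 6:30 = 15:15 on Nov 28.
+6 hours 10 minutes → arrive 21:25 UTC on Nov 28.
Flight 2 in UTC: 23:21 + 5:00 = 04:21 on Nov 28.
+15 hours 4 minutes → arrive 19:25 UTC on Nov 28.
Flight 2 lands earlier by 2 hours.

the second, by 2 hours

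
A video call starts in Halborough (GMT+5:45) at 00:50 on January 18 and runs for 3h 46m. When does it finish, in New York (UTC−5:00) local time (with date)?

Convert start to UTC: 00:50 − 5:45 = 19:05 UTC on Jan 17.
Add 3 hours 46 minutes duration → 22:51 UTC.
New York is UTC−5:00, so local end time = 22:51 − 5:00 = 17:51 on Jan 17.

17:51 on Jan 17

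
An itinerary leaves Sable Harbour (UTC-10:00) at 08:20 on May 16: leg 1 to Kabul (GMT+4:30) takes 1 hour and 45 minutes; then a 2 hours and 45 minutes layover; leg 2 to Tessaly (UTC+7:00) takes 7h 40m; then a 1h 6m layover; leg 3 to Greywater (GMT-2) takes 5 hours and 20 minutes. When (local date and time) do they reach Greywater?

10:56 on May 17

Convert departure to UTC: 08:20 + 10:00 = 18:20 UTC on May 16.
Add 1 hour and 45 minutes leg 1 → 20:05 UTC.
Add 2 hours 45 minutes layover in Kabul → 22:50 UTC.
Add 7 hours and 40 minutes leg 2 → 06:30 UTC (May 17).
Add 1 hour 6 minutes layover in Tessaly → 07:36 UTC.
Add 5 hours and 20 minutes leg 3 → 12:56 UTC.
Greywater is UTC−2:00, so local arrival = 12:56 − 2:00 = 10:56 on May 17.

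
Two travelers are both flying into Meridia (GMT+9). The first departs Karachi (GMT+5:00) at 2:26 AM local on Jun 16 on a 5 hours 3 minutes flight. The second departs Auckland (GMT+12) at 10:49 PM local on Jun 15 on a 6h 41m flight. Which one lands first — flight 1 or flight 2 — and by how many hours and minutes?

the second, by 8 hours 59 minutes

Flight 1 in UTC: 2:26 AM − 5:00 = 9:26 PM on Jun 15.
+5 hours and 3 minutes → arrive 2:29 AM UTC on Jun 16.
Flight 2 in UTC: 10:49 PM − 12:00 = 10:49 AM on Jun 15.
+6 hours and 41 minutes → arrive 5:30 PM UTC on Jun 15.
Flight 2 lands earlier by 8 hours 59 minutes.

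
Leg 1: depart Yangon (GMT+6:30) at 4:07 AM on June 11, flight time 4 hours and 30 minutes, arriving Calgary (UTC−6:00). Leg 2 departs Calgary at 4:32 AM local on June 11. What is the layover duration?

8 hours 25 minutes

Convert departure to UTC: 4:07 AM − 6:30 = 9:37 PM UTC on Jun 10.
Add 4 hours 30 minutes flight time → 2:07 AM UTC (Jun 11).
Calgary is UTC−6:00, so local arrival = 2:07 AM − 6:00 = 8:07 PM on Jun 10.
Layover = 4:32 AM − 8:07 PM (+1 day) = 8 hours 25 minutes.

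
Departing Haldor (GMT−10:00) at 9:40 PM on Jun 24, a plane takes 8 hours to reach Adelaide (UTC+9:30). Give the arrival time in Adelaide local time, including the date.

1:10 AM on Jun 26

Convert departure to UTC: 9:40 PM + 10:00 = 7:40 AM UTC on Jun 25.
Add 8 hours travel time → 3:40 PM UTC.
Adelaide is UTC+9:30, so local arrival = 3:40 PM + 9:30 = 1:10 AM on Jun 26.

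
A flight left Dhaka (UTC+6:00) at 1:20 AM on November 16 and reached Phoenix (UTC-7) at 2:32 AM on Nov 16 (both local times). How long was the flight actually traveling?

14 hours 12 minutes

Departure in UTC: 1:20 AM − 6:00 = 7:20 PM on Nov 15.
Arrival in UTC: 2:32 AM + 7:00 = 9:32 AM on Nov 16.
Elapsed = 9:32 AM − 7:20 PM (+1 day) = 14 hours 12 minutes.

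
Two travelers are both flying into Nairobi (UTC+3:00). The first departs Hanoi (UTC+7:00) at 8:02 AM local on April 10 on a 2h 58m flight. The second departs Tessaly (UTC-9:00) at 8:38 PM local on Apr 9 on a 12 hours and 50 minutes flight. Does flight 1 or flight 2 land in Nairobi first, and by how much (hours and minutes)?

Flight 1 in UTC: 8:02 AM − 7:00 = 1:02 AM on Apr 10.
+2 hours 58 minutes → arrive 4:00 AM UTC on Apr 10.
Flight 2 in UTC: 8:38 PM + 9:00 = 5:38 AM on Apr 10.
+12 hours and 50 minutes → arrive 6:28 PM UTC on Apr 10.
Flight 1 lands earlier by 14 hours 28 minutes.

the first, by 14 hours 28 minutes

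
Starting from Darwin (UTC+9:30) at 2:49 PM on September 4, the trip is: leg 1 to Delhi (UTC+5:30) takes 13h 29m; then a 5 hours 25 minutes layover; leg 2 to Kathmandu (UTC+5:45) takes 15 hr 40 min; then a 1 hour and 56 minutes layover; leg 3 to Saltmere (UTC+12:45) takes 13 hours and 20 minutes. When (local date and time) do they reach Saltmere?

7:54 PM on September 6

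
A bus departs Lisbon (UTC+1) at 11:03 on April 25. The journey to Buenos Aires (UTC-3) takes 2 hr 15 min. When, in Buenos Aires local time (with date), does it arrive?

Convert departure to UTC: 11:03 − 1:00 = 10:03 UTC on Apr 25.
Add 2 hours and 15 minutes travel time → 12:18 UTC.
Buenos Aires is UTC−3:00, so local arrival = 12:18 − 3:00 = 09:18 on Apr 25.

09:18 on April 25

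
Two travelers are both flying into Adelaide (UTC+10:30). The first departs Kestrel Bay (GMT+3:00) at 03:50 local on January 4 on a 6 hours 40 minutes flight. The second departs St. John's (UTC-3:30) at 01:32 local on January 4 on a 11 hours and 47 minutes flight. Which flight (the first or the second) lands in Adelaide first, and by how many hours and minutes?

the first, by 9 hours 19 minutes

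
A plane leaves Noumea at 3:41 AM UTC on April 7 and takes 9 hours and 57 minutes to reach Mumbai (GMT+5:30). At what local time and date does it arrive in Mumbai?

7:08 PM on Apr 7

Departure is given in UTC: 3:41 AM on Apr 7.
Add 9 hours 57 minutes → 1:38 PM UTC.
Mumbai is UTC+5:30: 1:38 PM + 5:30 = 7:08 PM on Apr 7.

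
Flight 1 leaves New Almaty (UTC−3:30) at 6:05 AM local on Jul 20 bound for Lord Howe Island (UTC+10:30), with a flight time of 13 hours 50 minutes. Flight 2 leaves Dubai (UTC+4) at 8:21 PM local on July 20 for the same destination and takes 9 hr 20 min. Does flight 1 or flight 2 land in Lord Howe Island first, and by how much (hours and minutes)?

the first, by 2 hours 16 minutes

Flight 1 in UTC: 6:05 AM + 3:30 = 9:35 AM on Jul 20.
+13 hours 50 minutes → arrive 11:25 PM UTC on Jul 20.
Flight 2 in UTC: 8:21 PM − 4:00 = 4:21 PM on Jul 20.
+9 hours 20 minutes → arrive 1:41 AM UTC on Jul 21.
Flight 1 lands earlier by 2 hours 16 minutes.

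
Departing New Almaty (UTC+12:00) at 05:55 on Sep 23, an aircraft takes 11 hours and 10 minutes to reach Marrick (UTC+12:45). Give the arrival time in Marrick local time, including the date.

17:50 on September 23

Convert departure to UTC: 05:55 − 12:00 = 17:55 UTC on Sep 22.
Add 11 hours and 10 minutes travel time → 05:05 UTC (Sep 23).
Marrick is UTC+12:45, so local arrival = 05:05 + 12:45 = 17:50 on Sep 23.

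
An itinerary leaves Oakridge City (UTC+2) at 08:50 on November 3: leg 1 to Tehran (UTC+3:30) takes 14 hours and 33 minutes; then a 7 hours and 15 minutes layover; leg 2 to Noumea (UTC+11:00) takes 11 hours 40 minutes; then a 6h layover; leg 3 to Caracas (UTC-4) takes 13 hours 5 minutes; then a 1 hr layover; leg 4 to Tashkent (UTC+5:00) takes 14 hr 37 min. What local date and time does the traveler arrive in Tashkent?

08:00 on November 6

Convert departure to UTC: 08:50 − 2:00 = 06:50 UTC on Nov 3.
Add 14 hours 33 minutes leg 1 → 21:23 UTC.
Add 7 hours and 15 minutes layover in Tehran → 04:38 UTC (Nov 4).
Add 11 hours and 40 minutes leg 2 → 16:18 UTC.
Add 6 hours layover in Noumea → 22:18 UTC.
Add 13 hours and 5 minutes leg 3 → 11:23 UTC (Nov 5).
Add 1 hour layover in Caracas → 12:23 UTC.
Add 14 hours and 37 minutes leg 4 → 03:00 UTC (Nov 6).
Tashkent is UTC+5:00, so local arrival = 03:00 + 5:00 = 08:00 on Nov 6.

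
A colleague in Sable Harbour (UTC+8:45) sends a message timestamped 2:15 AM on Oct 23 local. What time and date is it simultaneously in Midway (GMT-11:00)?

In UTC: 2:15 AM − 8:45 = 5:30 PM on Oct 22.
Midway is UTC−11:00: 5:30 PM − 11:00 = 6:30 AM on Oct 22.

6:30 AM on October 22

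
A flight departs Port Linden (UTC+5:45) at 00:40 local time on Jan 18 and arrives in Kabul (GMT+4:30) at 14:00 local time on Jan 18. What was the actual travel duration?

14 hours 35 minutes

Kabul is 1:15 behind Port Linden.
Clock-face elapsed time (ignoring zones) is 13 hours 20 minutes.
Actual elapsed = 13 hours 20 minutes + 1:15 = 14 hours 35 minutes.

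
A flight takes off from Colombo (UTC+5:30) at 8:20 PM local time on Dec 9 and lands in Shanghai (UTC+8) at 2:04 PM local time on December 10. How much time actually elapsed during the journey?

15 hours 14 minutes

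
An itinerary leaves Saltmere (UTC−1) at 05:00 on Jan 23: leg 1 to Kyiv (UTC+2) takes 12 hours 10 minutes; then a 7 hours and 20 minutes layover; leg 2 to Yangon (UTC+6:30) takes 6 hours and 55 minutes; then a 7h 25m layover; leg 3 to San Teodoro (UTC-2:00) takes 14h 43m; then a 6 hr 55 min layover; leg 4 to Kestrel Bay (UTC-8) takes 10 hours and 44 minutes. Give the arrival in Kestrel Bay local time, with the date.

Convert departure to UTC: 05:00 + 1:00 = 06:00 UTC on Jan 23.
Add 12 hours 10 minutes leg 1 → 18:10 UTC.
Add 7 hours and 20 minutes layover in Kyiv → 01:30 UTC (Jan 24).
Add 6 hours and 55 minutes leg 2 → 08:25 UTC.
Add 7 hours 25 minutes layover in Yangon → 15:50 UTC.
Add 14 hours and 43 minutes leg 3 → 06:33 UTC (Jan 25).
Add 6 hours and 55 minutes layover in San Teodoro → 13:28 UTC.
Add 10 hours 44 minutes leg 4 → 00:12 UTC (Jan 26).
Kestrel Bay is UTC−8:00, so local arrival = 00:12 − 8:00 = 16:12 on Jan 25.

16:12 on January 25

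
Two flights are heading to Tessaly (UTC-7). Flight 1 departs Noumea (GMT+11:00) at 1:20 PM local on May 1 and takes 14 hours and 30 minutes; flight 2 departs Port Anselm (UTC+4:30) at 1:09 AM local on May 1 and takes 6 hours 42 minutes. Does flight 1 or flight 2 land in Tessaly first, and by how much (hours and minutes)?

the second, by 13 hours 29 minutes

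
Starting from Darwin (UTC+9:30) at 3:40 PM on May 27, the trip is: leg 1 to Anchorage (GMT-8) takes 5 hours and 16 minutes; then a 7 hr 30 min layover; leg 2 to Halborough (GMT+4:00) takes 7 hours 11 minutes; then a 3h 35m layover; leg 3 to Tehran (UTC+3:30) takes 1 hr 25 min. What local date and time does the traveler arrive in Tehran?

10:37 AM on May 28

Convert departure to UTC: 3:40 PM − 9:30 = 6:10 AM UTC on May 27.
Add 5 hours 16 minutes leg 1 → 11:26 AM UTC.
Add 7 hours 30 minutes layover in Anchorage → 6:56 PM UTC.
Add 7 hours 11 minutes leg 2 → 2:07 AM UTC (May 28).
Add 3 hours and 35 minutes layover in Halborough → 5:42 AM UTC.
Add 1 hour and 25 minutes leg 3 → 7:07 AM UTC.
Tehran is UTC+3:30, so local arrival = 7:07 AM + 3:30 = 10:37 AM on May 28.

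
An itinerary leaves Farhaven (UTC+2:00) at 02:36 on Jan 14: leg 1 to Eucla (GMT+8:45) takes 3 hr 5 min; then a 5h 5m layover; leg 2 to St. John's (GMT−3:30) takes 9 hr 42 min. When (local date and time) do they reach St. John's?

Convert departure to UTC: 02:36 − 2:00 = 00:36 UTC on Jan 14.
Add 3 hours and 5 minutes leg 1 → 03:41 UTC.
Add 5 hours 5 minutes layover in Eucla → 08:46 UTC.
Add 9 hours 42 minutes leg 2 → 18:28 UTC.
St. John's is UTC−3:30, so local arrival = 18:28 − 3:30 = 14:58 on Jan 14.

14:58 on Jan 14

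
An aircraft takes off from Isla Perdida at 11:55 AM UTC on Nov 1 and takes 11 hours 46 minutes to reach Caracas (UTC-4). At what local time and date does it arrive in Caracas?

Departure is given in UTC: 11:55 AM on Nov 1.
Add 11 hours 46 minutes → 11:41 PM UTC.
Caracas is UTC−4:00: 11:41 PM − 4:00 = 7:41 PM on Nov 1.

7:41 PM on Nov 1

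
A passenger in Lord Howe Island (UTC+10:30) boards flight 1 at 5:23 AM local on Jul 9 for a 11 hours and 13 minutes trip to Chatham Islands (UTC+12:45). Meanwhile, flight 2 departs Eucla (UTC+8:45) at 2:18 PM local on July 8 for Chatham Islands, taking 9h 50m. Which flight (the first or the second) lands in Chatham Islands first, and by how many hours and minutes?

Flight 1 in UTC: 5:23 AM − 10:30 = 6:53 PM on Jul 8.
+11 hours 13 minutes → arrive 6:06 AM UTC on Jul 9.
Flight 2 in UTC: 2:18 PM − 8:45 = 5:33 AM on Jul 8.
+9 hours and 50 minutes → arrive 3:23 PM UTC on Jul 8.
Flight 2 lands earlier by 14 hours 43 minutes.

the second, by 14 hours 43 minutes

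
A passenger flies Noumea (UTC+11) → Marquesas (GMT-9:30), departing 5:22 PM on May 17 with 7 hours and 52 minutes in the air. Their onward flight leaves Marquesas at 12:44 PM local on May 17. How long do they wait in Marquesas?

Convert departure to UTC: 5:22 PM − 11:00 = 6:22 AM UTC on May 17.
Add 7 hours and 52 minutes flight time → 2:14 PM UTC.
Marquesas is UTC−9:30, so local arrival = 2:14 PM − 9:30 = 4:44 AM on May 17.
Layover = 12:44 PM − 4:44 AM = 8 hours.

8 hours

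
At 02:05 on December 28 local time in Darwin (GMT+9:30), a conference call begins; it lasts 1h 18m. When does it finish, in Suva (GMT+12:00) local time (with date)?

Suva is 2:30 ahead of Darwin.
After 1 hour 18 minutes it is 03:23 in Darwin.
Shift by the zone difference: 03:23 + 2:30 = 05:53 on Dec 28 in Suva.

05:53 on Dec 28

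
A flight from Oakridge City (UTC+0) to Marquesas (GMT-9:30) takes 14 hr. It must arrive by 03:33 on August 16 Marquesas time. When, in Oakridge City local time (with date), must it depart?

23:03 on August 15

Target arrival in UTC: 03:33 + 9:30 = 13:03 on Aug 16.
Subtract 14 hours → departure 23:03 UTC on Aug 15.
Oakridge City is UTC+0, so departure is 23:03 on Aug 15.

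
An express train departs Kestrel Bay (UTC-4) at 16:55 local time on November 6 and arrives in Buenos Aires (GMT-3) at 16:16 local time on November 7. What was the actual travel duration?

Departure in UTC: 16:55 + 4:00 = 20:55 on Nov 6.
Arrival in UTC: 16:16 + 3:00 = 19:16 on Nov 7.
Elapsed = 19:16 − 20:55 (+1 day) = 22 hours 21 minutes.

22 hours 21 minutes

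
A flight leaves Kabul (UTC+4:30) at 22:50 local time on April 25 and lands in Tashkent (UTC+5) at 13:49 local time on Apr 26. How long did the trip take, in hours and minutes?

Departure in UTC: 22:50 − 4:30 = 18:20 on Apr 25.
Arrival in UTC: 13:49 − 5:00 = 08:49 on Apr 26.
Elapsed = 08:49 − 18:20 (+1 day) = 14 hours 29 minutes.

14 hours 29 minutes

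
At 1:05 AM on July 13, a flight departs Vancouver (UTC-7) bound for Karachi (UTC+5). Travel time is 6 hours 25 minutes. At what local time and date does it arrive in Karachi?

7:30 PM on July 13

Convert departure to UTC: 1:05 AM + 7:00 = 8:05 AM UTC on Jul 13.
Add 6 hours and 25 minutes travel time → 2:30 PM UTC.
Karachi is UTC+5:00, so local arrival = 2:30 PM + 5:00 = 7:30 PM on Jul 13.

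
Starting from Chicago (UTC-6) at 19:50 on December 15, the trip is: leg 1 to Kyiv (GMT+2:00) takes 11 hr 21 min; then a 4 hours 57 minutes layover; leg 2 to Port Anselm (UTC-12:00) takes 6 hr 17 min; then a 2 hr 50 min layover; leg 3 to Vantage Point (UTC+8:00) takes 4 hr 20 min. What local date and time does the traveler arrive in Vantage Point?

15:35 on December 17

Convert departure to UTC: 19:50 + 6:00 = 01:50 UTC on Dec 16.
Add 11 hours and 21 minutes leg 1 → 13:11 UTC.
Add 4 hours 57 minutes layover in Kyiv → 18:08 UTC.
Add 6 hours and 17 minutes leg 2 → 00:25 UTC (Dec 17).
Add 2 hours and 50 minutes layover in Port Anselm → 03:15 UTC.
Add 4 hours 20 minutes leg 3 → 07:35 UTC.
Vantage Point is UTC+8:00, so local arrival = 07:35 + 8:00 = 15:35 on Dec 17.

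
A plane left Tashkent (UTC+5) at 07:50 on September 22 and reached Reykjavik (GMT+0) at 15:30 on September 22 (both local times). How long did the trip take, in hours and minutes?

12 hours 40 minutes

Departure in UTC: 07:50 − 5:00 = 02:50 on Sep 22.
Arrival is already UTC: 15:30 on Sep 22.
Elapsed = 15:30 − 02:50 = 12 hours 40 minutes.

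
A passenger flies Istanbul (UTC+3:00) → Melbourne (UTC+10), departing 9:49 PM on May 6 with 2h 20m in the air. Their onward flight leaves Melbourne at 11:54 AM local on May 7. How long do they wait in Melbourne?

4 hours 45 minutes

Convert departure to UTC: 9:49 PM − 3:00 = 6:49 PM UTC on May 6.
Add 2 hours and 20 minutes flight time → 9:09 PM UTC.
Melbourne is UTC+10:00, so local arrival = 9:09 PM + 10:00 = 7:09 AM on May 7.
Layover = 11:54 AM − 7:09 AM = 4 hours 45 minutes.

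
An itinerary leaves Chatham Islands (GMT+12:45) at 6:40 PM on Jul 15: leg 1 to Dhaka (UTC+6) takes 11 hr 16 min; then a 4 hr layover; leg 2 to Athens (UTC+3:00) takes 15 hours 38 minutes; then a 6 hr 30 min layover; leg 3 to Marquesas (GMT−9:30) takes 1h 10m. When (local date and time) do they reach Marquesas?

Convert departure to UTC: 6:40 PM − 12:45 = 5:55 AM UTC on Jul 15.
Add 11 hours 16 minutes leg 1 → 5:11 PM UTC.
Add 4 hours layover in Dhaka → 9:11 PM UTC.
Add 15 hours 38 minutes leg 2 → 12:49 PM UTC (Jul 16).
Add 6 hours and 30 minutes layover in Athens → 7:19 PM UTC.
Add 1 hour and 10 minutes leg 3 → 8:29 PM UTC.
Marquesas is UTC−9:30, so local arrival = 8:29 PM − 9:30 = 10:59 AM on Jul 16.

10:59 AM on Jul 16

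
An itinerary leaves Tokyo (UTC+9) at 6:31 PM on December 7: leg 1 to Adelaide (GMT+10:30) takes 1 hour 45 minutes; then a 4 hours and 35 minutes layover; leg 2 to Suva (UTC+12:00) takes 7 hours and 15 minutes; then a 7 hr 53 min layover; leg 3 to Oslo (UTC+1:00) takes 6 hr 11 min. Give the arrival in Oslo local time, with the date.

Convert departure to UTC: 6:31 PM − 9:00 = 9:31 AM UTC on Dec 7.
Add 1 hour 45 minutes leg 1 → 11:16 AM UTC.
Add 4 hours and 35 minutes layover in Adelaide → 3:51 PM UTC.
Add 7 hours 15 minutes leg 2 → 11:06 PM UTC.
Add 7 hours 53 minutes layover in Suva → 6:59 AM UTC (Dec 8).
Add 6 hours and 11 minutes leg 3 → 1:10 PM UTC.
Oslo is UTC+1:00, so local arrival = 1:10 PM + 1:00 = 2:10 PM on Dec 8.

2:10 PM on Dec 8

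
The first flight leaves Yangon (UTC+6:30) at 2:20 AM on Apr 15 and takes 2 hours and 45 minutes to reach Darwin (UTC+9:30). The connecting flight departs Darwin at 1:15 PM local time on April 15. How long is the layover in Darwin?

Convert departure to UTC: 2:20 AM − 6:30 = 7:50 PM UTC on Apr 14.
Add 2 hours 45 minutes flight time → 10:35 PM UTC.
Darwin is UTC+9:30, so local arrival = 10:35 PM + 9:30 = 8:05 AM on Apr 15.
Layover = 1:15 PM − 8:05 AM = 5 hours 10 minutes.

5 hours 10 minutes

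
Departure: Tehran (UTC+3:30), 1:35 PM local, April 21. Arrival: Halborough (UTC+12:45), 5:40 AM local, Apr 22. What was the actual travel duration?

6 hours 50 minutes

Departure in UTC: 1:35 PM − 3:30 = 10:05 AM on Apr 21.
Arrival in UTC: 5:40 AM − 12:45 = 4:55 PM on Apr 21.
Elapsed = 4:55 PM − 10:05 AM = 6 hours 50 minutes.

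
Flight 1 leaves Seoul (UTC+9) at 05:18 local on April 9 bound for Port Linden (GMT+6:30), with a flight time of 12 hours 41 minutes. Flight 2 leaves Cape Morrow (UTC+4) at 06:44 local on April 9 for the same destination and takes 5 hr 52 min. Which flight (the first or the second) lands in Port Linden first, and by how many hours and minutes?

the second, by 23 minutes

Flight 1 in UTC: 05:18 − 9:00 = 20:18 on Apr 8.
+12 hours and 41 minutes → arrive 08:59 UTC on Apr 9.
Flight 2 in UTC: 06:44 − 4:00 = 02:44 on Apr 9.
+5 hours 52 minutes → arrive 08:36 UTC on Apr 9.
Flight 2 lands earlier by 23 minutes.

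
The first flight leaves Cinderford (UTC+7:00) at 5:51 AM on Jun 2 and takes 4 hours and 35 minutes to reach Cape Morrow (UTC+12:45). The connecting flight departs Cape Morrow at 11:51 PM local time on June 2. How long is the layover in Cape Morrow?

Convert departure to UTC: 5:51 AM − 7:00 = 10:51 PM UTC on Jun 1.
Add 4 hours 35 minutes flight time → 3:26 AM UTC (Jun 2).
Cape Morrow is UTC+12:45, so local arrival = 3:26 AM + 12:45 = 4:11 PM on Jun 2.
Layover = 11:51 PM − 4:11 PM = 7 hours 40 minutes.

7 hours 40 minutes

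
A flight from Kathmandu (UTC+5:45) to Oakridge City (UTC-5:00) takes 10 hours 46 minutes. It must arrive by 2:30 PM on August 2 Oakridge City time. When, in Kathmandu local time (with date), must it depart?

2:29 PM on Aug 2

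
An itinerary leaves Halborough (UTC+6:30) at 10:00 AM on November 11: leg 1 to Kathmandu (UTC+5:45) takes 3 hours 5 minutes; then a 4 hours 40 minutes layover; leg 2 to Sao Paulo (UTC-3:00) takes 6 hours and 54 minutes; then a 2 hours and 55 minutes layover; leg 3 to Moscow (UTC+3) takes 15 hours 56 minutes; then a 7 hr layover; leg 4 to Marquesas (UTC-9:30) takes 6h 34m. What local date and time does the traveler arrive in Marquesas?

5:04 PM on Nov 12

Convert departure to UTC: 10:00 AM − 6:30 = 3:30 AM UTC on Nov 11.
Add 3 hours 5 minutes leg 1 → 6:35 AM UTC.
Add 4 hours and 40 minutes layover in Kathmandu → 11:15 AM UTC.
Add 6 hours 54 minutes leg 2 → 6:09 PM UTC.
Add 2 hours 55 minutes layover in Sao Paulo → 9:04 PM UTC.
Add 15 hours 56 minutes leg 3 → 1:00 PM UTC (Nov 12).
Add 7 hours layover in Moscow → 8:00 PM UTC.
Add 6 hours and 34 minutes leg 4 → 2:34 AM UTC (Nov 13).
Marquesas is UTC−9:30, so local arrival = 2:34 AM − 9:30 = 5:04 PM on Nov 12.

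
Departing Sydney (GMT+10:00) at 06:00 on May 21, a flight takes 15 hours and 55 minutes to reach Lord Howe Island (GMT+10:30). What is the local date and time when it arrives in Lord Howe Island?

22:25 on May 21

Lord Howe Island is 0:30 ahead of Sydney.
After 15 hours and 55 minutes it is 21:55 in Sydney.
Shift by the zone difference: 21:55 + 0:30 = 22:25 on May 21 in Lord Howe Island.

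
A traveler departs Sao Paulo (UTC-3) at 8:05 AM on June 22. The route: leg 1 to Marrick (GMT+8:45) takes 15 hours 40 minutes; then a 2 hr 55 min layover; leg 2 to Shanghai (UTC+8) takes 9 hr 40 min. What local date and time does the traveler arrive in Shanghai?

11:20 PM on June 23

Convert departure to UTC: 8:05 AM + 3:00 = 11:05 AM UTC on Jun 22.
Add 15 hours 40 minutes leg 1 → 2:45 AM UTC (Jun 23).
Add 2 hours and 55 minutes layover in Marrick → 5:40 AM UTC.
Add 9 hours and 40 minutes leg 2 → 3:20 PM UTC.
Shanghai is UTC+8:00, so local arrival = 3:20 PM + 8:00 = 11:20 PM on Jun 23.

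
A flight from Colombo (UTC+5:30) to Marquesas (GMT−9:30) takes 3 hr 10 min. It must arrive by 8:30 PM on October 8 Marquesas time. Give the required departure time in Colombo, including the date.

Target arrival in UTC: 8:30 PM + 9:30 = 6:00 AM on Oct 9.
Subtract 3 hours and 10 minutes → departure 2:50 AM UTC on Oct 9.
Colombo is UTC+5:30: 2:50 AM + 5:30 = 8:20 AM on Oct 9.

8:20 AM on Oct 9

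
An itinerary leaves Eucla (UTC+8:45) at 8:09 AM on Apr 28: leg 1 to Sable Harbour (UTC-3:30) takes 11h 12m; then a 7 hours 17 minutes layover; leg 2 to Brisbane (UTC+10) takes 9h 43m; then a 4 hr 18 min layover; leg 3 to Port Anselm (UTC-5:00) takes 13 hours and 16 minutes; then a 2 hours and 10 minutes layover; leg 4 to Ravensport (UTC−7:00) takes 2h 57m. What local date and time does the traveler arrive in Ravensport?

7:17 PM on April 29

Convert departure to UTC: 8:09 AM − 8:45 = 11:24 PM UTC on Apr 27.
Add 11 hours and 12 minutes leg 1 → 10:36 AM UTC (Apr 28).
Add 7 hours and 17 minutes layover in Sable Harbour → 5:53 PM UTC.
Add 9 hours and 43 minutes leg 2 → 3:36 AM UTC (Apr 29).
Add 4 hours 18 minutes layover in Brisbane → 7:54 AM UTC.
Add 13 hours and 16 minutes leg 3 → 9:10 PM UTC.
Add 2 hours and 10 minutes layover in Port Anselm → 11:20 PM UTC.
Add 2 hours and 57 minutes leg 4 → 2:17 AM UTC (Apr 30).
Ravensport is UTC−7:00, so local arrival = 2:17 AM − 7:00 = 7:17 PM on Apr 29.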